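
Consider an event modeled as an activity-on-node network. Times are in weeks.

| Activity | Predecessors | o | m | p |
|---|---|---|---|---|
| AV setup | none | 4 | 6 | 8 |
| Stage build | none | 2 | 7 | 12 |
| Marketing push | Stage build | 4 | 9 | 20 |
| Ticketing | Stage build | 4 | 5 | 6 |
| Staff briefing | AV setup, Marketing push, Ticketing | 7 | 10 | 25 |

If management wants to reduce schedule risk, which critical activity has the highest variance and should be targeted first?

Staff briefing

te_AV setup = (4 + 4·6 + 8)/6 = 36/6 = 6; σ²_AV setup = ((8−4)/6)² = 0.444
te_Stage build = (2 + 4·7 + 12)/6 = 42/6 = 7; σ²_Stage build = ((12−2)/6)² = 2.778
te_Marketing push = (4 + 4·9 + 20)/6 = 60/6 = 10; σ²_Marketing push = ((20−4)/6)² = 7.111
te_Ticketing = (4 + 4·5 + 6)/6 = 30/6 = 5; σ²_Ticketing = ((6−4)/6)² = 0.111
te_Staff briefing = (7 + 4·10 + 25)/6 = 72/6 = 12; σ²_Staff briefing = ((25−7)/6)² = 9.000

Forward pass:
ES_AV setup = 0; EF_AV setup = 6
ES_Stage build = 0; EF_Stage build = 7
ES_Marketing push = 7; EF_Marketing push = 7+10 = 17
ES_Ticketing = 7; EF_Ticketing = 7+5 = 12
ES_Staff briefing = max(EF_AV setup=6, EF_Marketing push=17, EF_Ticketing=12) = 17; EF_Staff briefing = 17+12 = 29
Expected project duration μ = 29 weeks. Critical path: Stage build → Marketing push → Staff briefing.

Variances on critical path: σ²_Stage build=2.778, σ²_Marketing push=7.111, σ²_Staff briefing=9.000.
Largest is σ²_Staff briefing = 9.000.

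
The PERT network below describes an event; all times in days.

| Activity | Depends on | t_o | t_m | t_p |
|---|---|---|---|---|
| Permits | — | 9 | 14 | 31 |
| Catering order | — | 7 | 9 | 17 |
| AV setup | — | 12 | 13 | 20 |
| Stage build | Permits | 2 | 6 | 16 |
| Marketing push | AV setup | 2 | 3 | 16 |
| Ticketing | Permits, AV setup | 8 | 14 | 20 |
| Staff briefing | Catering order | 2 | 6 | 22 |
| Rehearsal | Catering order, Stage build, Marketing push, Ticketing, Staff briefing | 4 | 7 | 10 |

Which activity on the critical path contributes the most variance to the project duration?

te_Permits = (9 + 4·14 + 31)/6 = 96/6 = 16; σ²_Permits = ((31−9)/6)² = 13.444
te_Catering order = (7 + 4·9 + 17)/6 = 60/6 = 10; σ²_Catering order = ((17−7)/6)² = 2.778
te_AV setup = (12 + 4·13 + 20)/6 = 84/6 = 14; σ²_AV setup = ((20−12)/6)² = 1.778
te_Stage build = (2 + 4·6 + 16)/6 = 42/6 = 7; σ²_Stage build = ((16−2)/6)² = 5.444
te_Marketing push = (2 + 4·3 + 16)/6 = 30/6 = 5; σ²_Marketing push = ((16−2)/6)² = 5.444
te_Ticketing = (8 + 4·14 + 20)/6 = 84/6 = 14; σ²_Ticketing = ((20−8)/6)² = 4.000
te_Staff briefing = (2 + 4·6 + 22)/6 = 48/6 = 8; σ²_Staff briefing = ((22−2)/6)² = 11.111
te_Rehearsal = (4 + 4·7 + 10)/6 = 42/6 = 7; σ²_Rehearsal = ((10−4)/6)² = 1.000

Forward pass:
ES_Permits = 0; EF_Permits = 16
ES_Catering order = 0; EF_Catering order = 10
ES_AV setup = 0; EF_AV setup = 14
ES_Stage build = 16; EF_Stage build = 16+7 = 23
ES_Marketing push = 14; EF_Marketing push = 14+5 = 19
ES_Ticketing = max(EF_Permits=16, EF_AV setup=14) = 16; EF_Ticketing = 16+14 = 30
ES_Staff briefing = 10; EF_Staff briefing = 10+8 = 18
ES_Rehearsal = max(EF_Catering order=10, EF_Stage build=23, EF_Marketing push=19, EF_Ticketing=30, EF_Staff briefing=18) = 30; EF_Rehearsal = 30+7 = 37
Expected project duration μ = 37 days. Critical path: Permits → Ticketing → Rehearsal.

Variances on critical path: σ²_Permits=13.444, σ²_Ticketing=4.000, σ²_Rehearsal=1.000.
Largest is σ²_Permits = 13.444.

Permits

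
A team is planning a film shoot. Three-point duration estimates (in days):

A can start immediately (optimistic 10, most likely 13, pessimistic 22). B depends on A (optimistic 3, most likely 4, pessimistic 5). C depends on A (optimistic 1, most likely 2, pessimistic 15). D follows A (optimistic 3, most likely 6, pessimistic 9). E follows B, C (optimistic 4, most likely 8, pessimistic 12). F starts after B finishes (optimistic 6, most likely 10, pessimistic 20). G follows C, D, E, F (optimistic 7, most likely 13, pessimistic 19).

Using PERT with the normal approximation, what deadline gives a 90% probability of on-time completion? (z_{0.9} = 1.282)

46.7 days

te_A = (10 + 4·13 + 22)/6 = 84/6 = 14; σ²_A = ((22−10)/6)² = 4.000
te_B = (3 + 4·4 + 5)/6 = 24/6 = 4; σ²_B = ((5−3)/6)² = 0.111
te_C = (1 + 4·2 + 15)/6 = 24/6 = 4; σ²_C = ((15−1)/6)² = 5.444
te_D = (3 + 4·6 + 9)/6 = 36/6 = 6; σ²_D = ((9−3)/6)² = 1.000
te_E = (4 + 4·8 + 12)/6 = 48/6 = 8; σ²_E = ((12−4)/6)² = 1.778
te_F = (6 + 4·10 + 20)/6 = 66/6 = 11; σ²_F = ((20−6)/6)² = 5.444
te_G = (7 + 4·13 + 19)/6 = 78/6 = 13; σ²_G = ((19−7)/6)² = 4.000

Forward pass:
ES_A = 0; EF_A = 14
ES_B = 14; EF_B = 14+4 = 18
ES_C = 14; EF_C = 14+4 = 18
ES_D = 14; EF_D = 14+6 = 20
ES_E = max(EF_B=18, EF_C=18) = 18; EF_E = 18+8 = 26
ES_F = 18; EF_F = 18+11 = 29
ES_G = max(EF_C=18, EF_D=20, EF_E=26, EF_F=29) = 29; EF_G = 29+13 = 42
Expected project duration μ = 42 days. Critical path: A → B → F → G.

Variance along critical path = 4.000 + 0.111 + 5.444 + 4.000 = 13.556; σ = 3.682 days.
D = μ + z·σ = 42 + 1.282·3.682 = 46.7 days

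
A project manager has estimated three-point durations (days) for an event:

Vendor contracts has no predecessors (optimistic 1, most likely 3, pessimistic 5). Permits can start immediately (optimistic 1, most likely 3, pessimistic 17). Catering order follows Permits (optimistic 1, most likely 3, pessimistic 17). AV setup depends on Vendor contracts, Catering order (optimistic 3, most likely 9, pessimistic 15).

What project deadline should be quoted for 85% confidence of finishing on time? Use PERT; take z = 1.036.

te_Vendor contracts = (1 + 4·3 + 5)/6 = 18/6 = 3; σ²_Vendor contracts = ((5−1)/6)² = 0.444
te_Permits = (1 + 4·3 + 17)/6 = 30/6 = 5; σ²_Permits = ((17−1)/6)² = 7.111
te_Catering order = (1 + 4·3 + 17)/6 = 30/6 = 5; σ²_Catering order = ((17−1)/6)² = 7.111
te_AV setup = (3 + 4·9 + 15)/6 = 54/6 = 9; σ²_AV setup = ((15−3)/6)² = 4.000

Forward pass:
ES_Vendor contracts = 0; EF_Vendor contracts = 3
ES_Permits = 0; EF_Permits = 5
ES_Catering order = 5; EF_Catering order = 5+5 = 10
ES_AV setup = max(EF_Vendor contracts=3, EF_Catering order=10) = 10; EF_AV setup = 10+9 = 19
Expected project duration μ = 19 days. Critical path: Permits → Catering order → AV setup.

Variance along critical path = 7.111 + 7.111 + 4.000 = 18.222; σ = 4.269 days.
D = μ + z·σ = 19 + 1.036·4.269 = 23.4 days

23.4 days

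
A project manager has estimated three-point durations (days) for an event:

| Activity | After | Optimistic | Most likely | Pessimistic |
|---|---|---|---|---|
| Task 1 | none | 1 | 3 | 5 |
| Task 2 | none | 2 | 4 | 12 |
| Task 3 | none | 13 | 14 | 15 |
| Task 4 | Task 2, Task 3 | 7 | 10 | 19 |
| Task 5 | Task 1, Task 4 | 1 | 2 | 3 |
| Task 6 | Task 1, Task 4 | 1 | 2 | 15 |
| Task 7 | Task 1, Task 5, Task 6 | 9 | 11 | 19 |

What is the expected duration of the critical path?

41 days

te_Task 1 = (1 + 4·3 + 5)/6 = 18/6 = 3
te_Task 2 = (2 + 4·4 + 12)/6 = 30/6 = 5
te_Task 3 = (13 + 4·14 + 15)/6 = 84/6 = 14
te_Task 4 = (7 + 4·10 + 19)/6 = 66/6 = 11
te_Task 5 = (1 + 4·2 + 3)/6 = 12/6 = 2
te_Task 6 = (1 + 4·2 + 15)/6 = 24/6 = 4
te_Task 7 = (9 + 4·11 + 19)/6 = 72/6 = 12

Forward pass:
ES_Task 1 = 0; EF_Task 1 = 3
ES_Task 2 = 0; EF_Task 2 = 5
ES_Task 3 = 0; EF_Task 3 = 14
ES_Task 4 = max(EF_Task 2=5, EF_Task 3=14) = 14; EF_Task 4 = 14+11 = 25
ES_Task 5 = max(EF_Task 1=3, EF_Task 4=25) = 25; EF_Task 5 = 25+2 = 27
ES_Task 6 = max(EF_Task 1=3, EF_Task 4=25) = 25; EF_Task 6 = 25+4 = 29
ES_Task 7 = max(EF_Task 1=3, EF_Task 5=27, EF_Task 6=29) = 29; EF_Task 7 = 29+12 = 41
Expected project duration μ = 41 days. Critical path: Task 3 → Task 4 → Task 6 → Task 7.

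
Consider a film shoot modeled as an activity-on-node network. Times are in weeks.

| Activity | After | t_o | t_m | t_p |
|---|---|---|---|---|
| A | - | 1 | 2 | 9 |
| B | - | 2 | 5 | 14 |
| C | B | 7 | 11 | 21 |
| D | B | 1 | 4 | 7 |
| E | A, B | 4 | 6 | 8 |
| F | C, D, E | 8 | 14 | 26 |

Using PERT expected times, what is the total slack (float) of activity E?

6 weeks

te_A = (1 + 4·2 + 9)/6 = 18/6 = 3
te_B = (2 + 4·5 + 14)/6 = 36/6 = 6
te_C = (7 + 4·11 + 21)/6 = 72/6 = 12
te_D = (1 + 4·4 + 7)/6 = 24/6 = 4
te_E = (4 + 4·6 + 8)/6 = 36/6 = 6
te_F = (8 + 4·14 + 26)/6 = 90/6 = 15

Forward pass:
ES_A = 0; EF_A = 3
ES_B = 0; EF_B = 6
ES_C = 6; EF_C = 6+12 = 18
ES_D = 6; EF_D = 6+4 = 10
ES_E = max(EF_A=3, EF_B=6) = 6; EF_E = 6+6 = 12
ES_F = max(EF_C=18, EF_D=10, EF_E=12) = 18; EF_F = 18+15 = 33
Expected project duration μ = 33 weeks. Critical path: B → C → F.

Backward pass:
LF_F = 33; LS_F = 33−15 = 18
LF_E = LS_F = 18; LS_E = 18−6 = 12
LF_D = LS_F = 18; LS_D = 18−4 = 14
LF_C = LS_F = 18; LS_C = 18−12 = 6
LF_B = min(LS_C=6, LS_D=14, LS_E=12) = 6; LS_B = 6−6 = 0
LF_A = LS_E = 12; LS_A = 12−3 = 9
Slack_E = LS_E − ES_E = 12 − 6 = 6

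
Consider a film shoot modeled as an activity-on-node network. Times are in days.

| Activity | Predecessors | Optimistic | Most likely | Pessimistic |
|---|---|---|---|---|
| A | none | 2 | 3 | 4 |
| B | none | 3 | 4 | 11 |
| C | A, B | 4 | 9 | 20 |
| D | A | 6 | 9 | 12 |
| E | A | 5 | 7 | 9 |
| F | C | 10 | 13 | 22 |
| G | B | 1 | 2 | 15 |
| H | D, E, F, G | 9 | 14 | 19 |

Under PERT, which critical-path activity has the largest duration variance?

te_A = (2 + 4·3 + 4)/6 = 18/6 = 3; σ²_A = ((4−2)/6)² = 0.111
te_B = (3 + 4·4 + 11)/6 = 30/6 = 5; σ²_B = ((11−3)/6)² = 1.778
te_C = (4 + 4·9 + 20)/6 = 60/6 = 10; σ²_C = ((20−4)/6)² = 7.111
te_D = (6 + 4·9 + 12)/6 = 54/6 = 9; σ²_D = ((12−6)/6)² = 1.000
te_E = (5 + 4·7 + 9)/6 = 42/6 = 7; σ²_E = ((9−5)/6)² = 0.444
te_F = (10 + 4·13 + 22)/6 = 84/6 = 14; σ²_F = ((22−10)/6)² = 4.000
te_G = (1 + 4·2 + 15)/6 = 24/6 = 4; σ²_G = ((15−1)/6)² = 5.444
te_H = (9 + 4·14 + 19)/6 = 84/6 = 14; σ²_H = ((19−9)/6)² = 2.778

Forward pass:
ES_A = 0; EF_A = 3
ES_B = 0; EF_B = 5
ES_C = max(EF_A=3, EF_B=5) = 5; EF_C = 5+10 = 15
ES_D = 3; EF_D = 3+9 = 12
ES_E = 3; EF_E = 3+7 = 10
ES_F = 15; EF_F = 15+14 = 29
ES_G = 5; EF_G = 5+4 = 9
ES_H = max(EF_D=12, EF_E=10, EF_F=29, EF_G=9) = 29; EF_H = 29+14 = 43
Expected project duration μ = 43 days. Critical path: B → C → F → H.

Variances on critical path: σ²_B=1.778, σ²_C=7.111, σ²_F=4.000, σ²_H=2.778.
Largest is σ²_C = 7.111.

C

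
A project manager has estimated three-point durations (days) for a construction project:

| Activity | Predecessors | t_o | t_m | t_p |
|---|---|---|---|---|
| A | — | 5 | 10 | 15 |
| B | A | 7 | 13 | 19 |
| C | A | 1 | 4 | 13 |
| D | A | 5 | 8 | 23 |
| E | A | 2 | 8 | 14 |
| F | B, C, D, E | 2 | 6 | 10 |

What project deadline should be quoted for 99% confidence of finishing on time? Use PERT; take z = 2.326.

35.8 days

te_A = (5 + 4·10 + 15)/6 = 60/6 = 10; σ²_A = ((15−5)/6)² = 2.778
te_B = (7 + 4·13 + 19)/6 = 78/6 = 13; σ²_B = ((19−7)/6)² = 4.000
te_C = (1 + 4·4 + 13)/6 = 30/6 = 5; σ²_C = ((13−1)/6)² = 4.000
te_D = (5 + 4·8 + 23)/6 = 60/6 = 10; σ²_D = ((23−5)/6)² = 9.000
te_E = (2 + 4·8 + 14)/6 = 48/6 = 8; σ²_E = ((14−2)/6)² = 4.000
te_F = (2 + 4·6 + 10)/6 = 36/6 = 6; σ²_F = ((10−2)/6)² = 1.778

Forward pass:
ES_A = 0; EF_A = 10
ES_B = 10; EF_B = 10+13 = 23
ES_C = 10; EF_C = 10+5 = 15
ES_D = 10; EF_D = 10+10 = 20
ES_E = 10; EF_E = 10+8 = 18
ES_F = max(EF_B=23, EF_C=15, EF_D=20, EF_E=18) = 23; EF_F = 23+6 = 29
Expected project duration μ = 29 days. Critical path: A → B → F.

Variance along critical path = 2.778 + 4.000 + 1.778 = 8.556; σ = 2.925 days.
D = μ + z·σ = 29 + 2.326·2.925 = 35.8 days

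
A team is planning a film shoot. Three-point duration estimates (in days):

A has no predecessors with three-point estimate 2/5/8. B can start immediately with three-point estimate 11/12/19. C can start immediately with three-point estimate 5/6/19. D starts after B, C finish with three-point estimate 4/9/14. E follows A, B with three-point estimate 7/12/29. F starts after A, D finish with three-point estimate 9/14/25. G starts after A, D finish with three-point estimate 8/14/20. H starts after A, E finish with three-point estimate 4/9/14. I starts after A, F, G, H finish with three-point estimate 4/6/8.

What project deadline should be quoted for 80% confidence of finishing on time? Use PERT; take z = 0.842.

te_A = (2 + 4·5 + 8)/6 = 30/6 = 5; σ²_A = ((8−2)/6)² = 1.000
te_B = (11 + 4·12 + 19)/6 = 78/6 = 13; σ²_B = ((19−11)/6)² = 1.778
te_C = (5 + 4·6 + 19)/6 = 48/6 = 8; σ²_C = ((19−5)/6)² = 5.444
te_D = (4 + 4·9 + 14)/6 = 54/6 = 9; σ²_D = ((14−4)/6)² = 2.778
te_E = (7 + 4·12 + 29)/6 = 84/6 = 14; σ²_E = ((29−7)/6)² = 13.444
te_F = (9 + 4·14 + 25)/6 = 90/6 = 15; σ²_F = ((25−9)/6)² = 7.111
te_G = (8 + 4·14 + 20)/6 = 84/6 = 14; σ²_G = ((20−8)/6)² = 4.000
te_H = (4 + 4·9 + 14)/6 = 54/6 = 9; σ²_H = ((14−4)/6)² = 2.778
te_I = (4 + 4·6 + 8)/6 = 36/6 = 6; σ²_I = ((8−4)/6)² = 0.444

Forward pass:
ES_A = 0; EF_A = 5
ES_B = 0; EF_B = 13
ES_C = 0; EF_C = 8
ES_D = max(EF_B=13, EF_C=8) = 13; EF_D = 13+9 = 22
ES_E = max(EF_A=5, EF_B=13) = 13; EF_E = 13+14 = 27
ES_F = max(EF_A=5, EF_D=22) = 22; EF_F = 22+15 = 37
ES_G = max(EF_A=5, EF_D=22) = 22; EF_G = 22+14 = 36
ES_H = max(EF_A=5, EF_E=27) = 27; EF_H = 27+9 = 36
ES_I = max(EF_A=5, EF_F=37, EF_G=36, EF_H=36) = 37; EF_I = 37+6 = 43
Expected project duration μ = 43 days. Critical path: B → D → F → I.

Variance along critical path = 1.778 + 2.778 + 7.111 + 0.444 = 12.111; σ = 3.480 days.
D = μ + z·σ = 43 + 0.842·3.480 = 45.9 days

45.9 days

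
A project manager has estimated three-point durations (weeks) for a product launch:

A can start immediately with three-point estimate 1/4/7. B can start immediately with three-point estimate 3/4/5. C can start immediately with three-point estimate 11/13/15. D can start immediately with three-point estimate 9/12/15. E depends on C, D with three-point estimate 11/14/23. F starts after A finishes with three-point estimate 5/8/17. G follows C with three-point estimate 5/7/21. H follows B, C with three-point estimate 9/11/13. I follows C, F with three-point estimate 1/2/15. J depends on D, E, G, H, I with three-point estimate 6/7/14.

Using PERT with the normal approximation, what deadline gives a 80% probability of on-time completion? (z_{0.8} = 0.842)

38.1 weeks

te_A = (1 + 4·4 + 7)/6 = 24/6 = 4; σ²_A = ((7−1)/6)² = 1.000
te_B = (3 + 4·4 + 5)/6 = 24/6 = 4; σ²_B = ((5−3)/6)² = 0.111
te_C = (11 + 4·13 + 15)/6 = 78/6 = 13; σ²_C = ((15−11)/6)² = 0.444
te_D = (9 + 4·12 + 15)/6 = 72/6 = 12; σ²_D = ((15−9)/6)² = 1.000
te_E = (11 + 4·14 + 23)/6 = 90/6 = 15; σ²_E = ((23−11)/6)² = 4.000
te_F = (5 + 4·8 + 17)/6 = 54/6 = 9; σ²_F = ((17−5)/6)² = 4.000
te_G = (5 + 4·7 + 21)/6 = 54/6 = 9; σ²_G = ((21−5)/6)² = 7.111
te_H = (9 + 4·11 + 13)/6 = 66/6 = 11; σ²_H = ((13−9)/6)² = 0.444
te_I = (1 + 4·2 + 15)/6 = 24/6 = 4; σ²_I = ((15−1)/6)² = 5.444
te_J = (6 + 4·7 + 14)/6 = 48/6 = 8; σ²_J = ((14−6)/6)² = 1.778

Forward pass:
ES_A = 0; EF_A = 4
ES_B = 0; EF_B = 4
ES_C = 0; EF_C = 13
ES_D = 0; EF_D = 12
ES_E = max(EF_C=13, EF_D=12) = 13; EF_E = 13+15 = 28
ES_F = 4; EF_F = 4+9 = 13
ES_G = 13; EF_G = 13+9 = 22
ES_H = max(EF_B=4, EF_C=13) = 13; EF_H = 13+11 = 24
ES_I = max(EF_C=13, EF_F=13) = 13; EF_I = 13+4 = 17
ES_J = max(EF_D=12, EF_E=28, EF_G=22, EF_H=24, EF_I=17) = 28; EF_J = 28+8 = 36
Expected project duration μ = 36 weeks. Critical path: C → E → J.

Variance along critical path = 0.444 + 4.000 + 1.778 = 6.222; σ = 2.494 weeks.
D = μ + z·σ = 36 + 0.842·2.494 = 38.1 weeks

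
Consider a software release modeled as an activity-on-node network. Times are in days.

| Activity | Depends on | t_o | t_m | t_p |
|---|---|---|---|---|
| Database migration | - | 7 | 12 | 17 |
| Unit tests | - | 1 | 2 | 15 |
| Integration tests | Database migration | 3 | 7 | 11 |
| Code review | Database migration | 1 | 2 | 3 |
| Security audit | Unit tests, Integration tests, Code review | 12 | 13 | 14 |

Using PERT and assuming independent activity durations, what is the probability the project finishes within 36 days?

0.968

te_Database migration = (7 + 4·12 + 17)/6 = 72/6 = 12; σ²_Database migration = ((17−7)/6)² = 2.778
te_Unit tests = (1 + 4·2 + 15)/6 = 24/6 = 4; σ²_Unit tests = ((15−1)/6)² = 5.444
te_Integration tests = (3 + 4·7 + 11)/6 = 42/6 = 7; σ²_Integration tests = ((11−3)/6)² = 1.778
te_Code review = (1 + 4·2 + 3)/6 = 12/6 = 2; σ²_Code review = ((3−1)/6)² = 0.111
te_Security audit = (12 + 4·13 + 14)/6 = 78/6 = 13; σ²_Security audit = ((14−12)/6)² = 0.111

Forward pass:
ES_Database migration = 0; EF_Database migration = 12
ES_Unit tests = 0; EF_Unit tests = 4
ES_Integration tests = 12; EF_Integration tests = 12+7 = 19
ES_Code review = 12; EF_Code review = 12+2 = 14
ES_Security audit = max(EF_Unit tests=4, EF_Integration tests=19, EF_Code review=14) = 19; EF_Security audit = 19+13 = 32
Expected project duration μ = 32 days. Critical path: Database migration → Integration tests → Security audit.

Variance along critical path = 2.778 + 1.778 + 0.111 = 4.667; σ = √4.667 = 2.160 days.
Z = (36 − 32) / 2.160 = 1.852
P(T ≤ 36) = Φ(1.852) ≈ 0.968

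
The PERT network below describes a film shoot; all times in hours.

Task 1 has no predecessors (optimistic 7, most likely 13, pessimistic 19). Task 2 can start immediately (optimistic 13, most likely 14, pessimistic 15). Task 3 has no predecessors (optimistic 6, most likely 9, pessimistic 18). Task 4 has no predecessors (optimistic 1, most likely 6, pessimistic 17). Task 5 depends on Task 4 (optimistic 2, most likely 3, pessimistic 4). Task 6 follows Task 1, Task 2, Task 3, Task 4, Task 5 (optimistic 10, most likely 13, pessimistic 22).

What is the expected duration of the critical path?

te_Task 1 = (7 + 4·13 + 19)/6 = 78/6 = 13
te_Task 2 = (13 + 4·14 + 15)/6 = 84/6 = 14
te_Task 3 = (6 + 4·9 + 18)/6 = 60/6 = 10
te_Task 4 = (1 + 4·6 + 17)/6 = 42/6 = 7
te_Task 5 = (2 + 4·3 + 4)/6 = 18/6 = 3
te_Task 6 = (10 + 4·13 + 22)/6 = 84/6 = 14

Forward pass:
ES_Task 1 = 0; EF_Task 1 = 13
ES_Task 2 = 0; EF_Task 2 = 14
ES_Task 3 = 0; EF_Task 3 = 10
ES_Task 4 = 0; EF_Task 4 = 7
ES_Task 5 = 7; EF_Task 5 = 7+3 = 10
ES_Task 6 = max(EF_Task 1=13, EF_Task 2=14, EF_Task 3=10, EF_Task 4=7, EF_Task 5=10) = 14; EF_Task 6 = 14+14 = 28
Expected project duration μ = 28 hours. Critical path: Task 2 → Task 6.

28 hours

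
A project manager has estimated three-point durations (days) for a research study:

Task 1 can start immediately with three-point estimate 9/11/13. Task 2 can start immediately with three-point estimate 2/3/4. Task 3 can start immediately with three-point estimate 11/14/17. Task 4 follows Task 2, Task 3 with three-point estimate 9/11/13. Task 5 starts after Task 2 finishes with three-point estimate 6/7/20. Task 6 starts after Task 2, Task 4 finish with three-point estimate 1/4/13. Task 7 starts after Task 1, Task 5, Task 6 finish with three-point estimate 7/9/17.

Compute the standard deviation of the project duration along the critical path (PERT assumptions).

2.87 days

te_Task 1 = (9 + 4·11 + 13)/6 = 66/6 = 11; σ²_Task 1 = ((13−9)/6)² = 0.444
te_Task 2 = (2 + 4·3 + 4)/6 = 18/6 = 3; σ²_Task 2 = ((4−2)/6)² = 0.111
te_Task 3 = (11 + 4·14 + 17)/6 = 84/6 = 14; σ²_Task 3 = ((17−11)/6)² = 1.000
te_Task 4 = (9 + 4·11 + 13)/6 = 66/6 = 11; σ²_Task 4 = ((13−9)/6)² = 0.444
te_Task 5 = (6 + 4·7 + 20)/6 = 54/6 = 9; σ²_Task 5 = ((20−6)/6)² = 5.444
te_Task 6 = (1 + 4·4 + 13)/6 = 30/6 = 5; σ²_Task 6 = ((13−1)/6)² = 4.000
te_Task 7 = (7 + 4·9 + 17)/6 = 60/6 = 10; σ²_Task 7 = ((17−7)/6)² = 2.778

Forward pass:
ES_Task 1 = 0; EF_Task 1 = 11
ES_Task 2 = 0; EF_Task 2 = 3
ES_Task 3 = 0; EF_Task 3 = 14
ES_Task 4 = max(EF_Task 2=3, EF_Task 3=14) = 14; EF_Task 4 = 14+11 = 25
ES_Task 5 = 3; EF_Task 5 = 3+9 = 12
ES_Task 6 = max(EF_Task 2=3, EF_Task 4=25) = 25; EF_Task 6 = 25+5 = 30
ES_Task 7 = max(EF_Task 1=11, EF_Task 5=12, EF_Task 6=30) = 30; EF_Task 7 = 30+10 = 40
Expected project duration μ = 40 days. Critical path: Task 3 → Task 4 → Task 6 → Task 7.

Variance along critical path = 1.000 + 0.444 + 4.000 + 2.778 = 8.222
σ = √8.222 = 2.867 days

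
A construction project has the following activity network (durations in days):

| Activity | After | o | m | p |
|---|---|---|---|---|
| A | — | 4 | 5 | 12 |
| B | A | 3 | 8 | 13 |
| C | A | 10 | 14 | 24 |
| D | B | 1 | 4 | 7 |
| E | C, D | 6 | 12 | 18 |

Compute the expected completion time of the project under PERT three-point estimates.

te_A = (4 + 4·5 + 12)/6 = 36/6 = 6
te_B = (3 + 4·8 + 13)/6 = 48/6 = 8
te_C = (10 + 4·14 + 24)/6 = 90/6 = 15
te_D = (1 + 4·4 + 7)/6 = 24/6 = 4
te_E = (6 + 4·12 + 18)/6 = 72/6 = 12

Forward pass:
ES_A = 0; EF_A = 6
ES_B = 6; EF_B = 6+8 = 14
ES_C = 6; EF_C = 6+15 = 21
ES_D = 14; EF_D = 14+4 = 18
ES_E = max(EF_C=21, EF_D=18) = 21; EF_E = 21+12 = 33
Expected project duration μ = 33 days. Critical path: A → C → E.

33 days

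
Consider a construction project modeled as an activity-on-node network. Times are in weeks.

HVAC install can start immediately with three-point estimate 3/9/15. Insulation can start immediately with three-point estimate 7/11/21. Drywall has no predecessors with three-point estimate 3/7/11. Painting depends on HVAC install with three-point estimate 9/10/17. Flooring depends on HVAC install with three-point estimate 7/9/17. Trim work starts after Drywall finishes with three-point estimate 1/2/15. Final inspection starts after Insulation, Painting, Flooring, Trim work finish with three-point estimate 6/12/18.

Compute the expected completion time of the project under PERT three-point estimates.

32 weeks

te_HVAC install = (3 + 4·9 + 15)/6 = 54/6 = 9
te_Insulation = (7 + 4·11 + 21)/6 = 72/6 = 12
te_Drywall = (3 + 4·7 + 11)/6 = 42/6 = 7
te_Painting = (9 + 4·10 + 17)/6 = 66/6 = 11
te_Flooring = (7 + 4·9 + 17)/6 = 60/6 = 10
te_Trim work = (1 + 4·2 + 15)/6 = 24/6 = 4
te_Final inspection = (6 + 4·12 + 18)/6 = 72/6 = 12

Forward pass:
ES_HVAC install = 0; EF_HVAC install = 9
ES_Insulation = 0; EF_Insulation = 12
ES_Drywall = 0; EF_Drywall = 7
ES_Painting = 9; EF_Painting = 9+11 = 20
ES_Flooring = 9; EF_Flooring = 9+10 = 19
ES_Trim work = 7; EF_Trim work = 7+4 = 11
ES_Final inspection = max(EF_Insulation=12, EF_Painting=20, EF_Flooring=19, EF_Trim work=11) = 20; EF_Final inspection = 20+12 = 32
Expected project duration μ = 32 weeks. Critical path: HVAC install → Painting → Final inspection.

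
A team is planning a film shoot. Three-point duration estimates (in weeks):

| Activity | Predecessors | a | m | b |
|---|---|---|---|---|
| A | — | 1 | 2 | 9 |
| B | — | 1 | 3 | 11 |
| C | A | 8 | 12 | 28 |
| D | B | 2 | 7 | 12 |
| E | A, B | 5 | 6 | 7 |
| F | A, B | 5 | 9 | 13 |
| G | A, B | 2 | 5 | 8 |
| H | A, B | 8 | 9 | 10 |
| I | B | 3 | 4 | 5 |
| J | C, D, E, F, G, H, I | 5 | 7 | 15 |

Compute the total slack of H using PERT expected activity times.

te_A = (1 + 4·2 + 9)/6 = 18/6 = 3
te_B = (1 + 4·3 + 11)/6 = 24/6 = 4
te_C = (8 + 4·12 + 28)/6 = 84/6 = 14
te_D = (2 + 4·7 + 12)/6 = 42/6 = 7
te_E = (5 + 4·6 + 7)/6 = 36/6 = 6
te_F = (5 + 4·9 + 13)/6 = 54/6 = 9
te_G = (2 + 4·5 + 8)/6 = 30/6 = 5
te_H = (8 + 4·9 + 10)/6 = 54/6 = 9
te_I = (3 + 4·4 + 5)/6 = 24/6 = 4
te_J = (5 + 4·7 + 15)/6 = 48/6 = 8

Forward pass:
ES_A = 0; EF_A = 3
ES_B = 0; EF_B = 4
ES_C = 3; EF_C = 3+14 = 17
ES_D = 4; EF_D = 4+7 = 11
ES_E = max(EF_A=3, EF_B=4) = 4; EF_E = 4+6 = 10
ES_F = max(EF_A=3, EF_B=4) = 4; EF_F = 4+9 = 13
ES_G = max(EF_A=3, EF_B=4) = 4; EF_G = 4+5 = 9
ES_H = max(EF_A=3, EF_B=4) = 4; EF_H = 4+9 = 13
ES_I = 4; EF_I = 4+4 = 8
ES_J = max(EF_C=17, EF_D=11, EF_E=10, EF_F=13, EF_G=9, EF_H=13, EF_I=8) = 17; EF_J = 17+8 = 25
Expected project duration μ = 25 weeks. Critical path: A → C → J.

Backward pass:
LF_J = 25; LS_J = 25−8 = 17
LF_I = LS_J = 17; LS_I = 17−4 = 13
LF_H = LS_J = 17; LS_H = 17−9 = 8
LF_G = LS_J = 17; LS_G = 17−5 = 12
LF_F = LS_J = 17; LS_F = 17−9 = 8
LF_E = LS_J = 17; LS_E = 17−6 = 11
LF_D = LS_J = 17; LS_D = 17−7 = 10
LF_C = LS_J = 17; LS_C = 17−14 = 3
LF_B = min(LS_D=10, LS_E=11, LS_F=8, LS_G=12, LS_H=8, LS_I=13) = 8; LS_B = 8−4 = 4
LF_A = min(LS_C=3, LS_E=11, LS_F=8, LS_G=12, LS_H=8) = 3; LS_A = 3−3 = 0
Slack_H = LS_H − ES_H = 8 − 4 = 4

4 weeks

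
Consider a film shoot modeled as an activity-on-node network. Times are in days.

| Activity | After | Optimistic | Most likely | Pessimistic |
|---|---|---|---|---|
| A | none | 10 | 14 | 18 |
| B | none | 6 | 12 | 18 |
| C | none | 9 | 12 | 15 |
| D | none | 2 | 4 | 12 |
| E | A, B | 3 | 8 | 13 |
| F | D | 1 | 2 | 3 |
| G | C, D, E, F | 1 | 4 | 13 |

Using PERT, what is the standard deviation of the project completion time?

te_A = (10 + 4·14 + 18)/6 = 84/6 = 14; σ²_A = ((18−10)/6)² = 1.778
te_B = (6 + 4·12 + 18)/6 = 72/6 = 12; σ²_B = ((18−6)/6)² = 4.000
te_C = (9 + 4·12 + 15)/6 = 72/6 = 12; σ²_C = ((15−9)/6)² = 1.000
te_D = (2 + 4·4 + 12)/6 = 30/6 = 5; σ²_D = ((12−2)/6)² = 2.778
te_E = (3 + 4·8 + 13)/6 = 48/6 = 8; σ²_E = ((13−3)/6)² = 2.778
te_F = (1 + 4·2 + 3)/6 = 12/6 = 2; σ²_F = ((3−1)/6)² = 0.111
te_G = (1 + 4·4 + 13)/6 = 30/6 = 5; σ²_G = ((13−1)/6)² = 4.000

Forward pass:
ES_A = 0; EF_A = 14
ES_B = 0; EF_B = 12
ES_C = 0; EF_C = 12
ES_D = 0; EF_D = 5
ES_E = max(EF_A=14, EF_B=12) = 14; EF_E = 14+8 = 22
ES_F = 5; EF_F = 5+2 = 7
ES_G = max(EF_C=12, EF_D=5, EF_E=22, EF_F=7) = 22; EF_G = 22+5 = 27
Expected project duration μ = 27 days. Critical path: A → E → G.

Variance along critical path = 1.778 + 2.778 + 4.000 = 8.556
σ = √8.556 = 2.925 days

2.92 days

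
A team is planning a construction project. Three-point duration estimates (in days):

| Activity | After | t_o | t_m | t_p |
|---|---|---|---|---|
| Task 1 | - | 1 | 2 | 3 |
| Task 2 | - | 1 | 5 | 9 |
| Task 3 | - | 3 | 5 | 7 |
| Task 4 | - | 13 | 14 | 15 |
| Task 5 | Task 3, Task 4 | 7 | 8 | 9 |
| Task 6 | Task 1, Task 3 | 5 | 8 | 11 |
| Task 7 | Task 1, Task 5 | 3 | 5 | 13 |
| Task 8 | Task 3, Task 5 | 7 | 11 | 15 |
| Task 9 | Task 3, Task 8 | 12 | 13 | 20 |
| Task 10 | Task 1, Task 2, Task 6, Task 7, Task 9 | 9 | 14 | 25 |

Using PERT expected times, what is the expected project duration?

62 days

te_Task 1 = (1 + 4·2 + 3)/6 = 12/6 = 2
te_Task 2 = (1 + 4·5 + 9)/6 = 30/6 = 5
te_Task 3 = (3 + 4·5 + 7)/6 = 30/6 = 5
te_Task 4 = (13 + 4·14 + 15)/6 = 84/6 = 14
te_Task 5 = (7 + 4·8 + 9)/6 = 48/6 = 8
te_Task 6 = (5 + 4·8 + 11)/6 = 48/6 = 8
te_Task 7 = (3 + 4·5 + 13)/6 = 36/6 = 6
te_Task 8 = (7 + 4·11 + 15)/6 = 66/6 = 11
te_Task 9 = (12 + 4·13 + 20)/6 = 84/6 = 14
te_Task 10 = (9 + 4·14 + 25)/6 = 90/6 = 15

Forward pass:
ES_Task 1 = 0; EF_Task 1 = 2
ES_Task 2 = 0; EF_Task 2 = 5
ES_Task 3 = 0; EF_Task 3 = 5
ES_Task 4 = 0; EF_Task 4 = 14
ES_Task 5 = max(EF_Task 3=5, EF_Task 4=14) = 14; EF_Task 5 = 14+8 = 22
ES_Task 6 = max(EF_Task 1=2, EF_Task 3=5) = 5; EF_Task 6 = 5+8 = 13
ES_Task 7 = max(EF_Task 1=2, EF_Task 5=22) = 22; EF_Task 7 = 22+6 = 28
ES_Task 8 = max(EF_Task 3=5, EF_Task 5=22) = 22; EF_Task 8 = 22+11 = 33
ES_Task 9 = max(EF_Task 3=5, EF_Task 8=33) = 33; EF_Task 9 = 33+14 = 47
ES_Task 10 = max(EF_Task 1=2, EF_Task 2=5, EF_Task 6=13, EF_Task 7=28, EF_Task 9=47) = 47; EF_Task 10 = 47+15 = 62
Expected project duration μ = 62 days. Critical path: Task 4 → Task 5 → Task 8 → Task 9 → Task 10.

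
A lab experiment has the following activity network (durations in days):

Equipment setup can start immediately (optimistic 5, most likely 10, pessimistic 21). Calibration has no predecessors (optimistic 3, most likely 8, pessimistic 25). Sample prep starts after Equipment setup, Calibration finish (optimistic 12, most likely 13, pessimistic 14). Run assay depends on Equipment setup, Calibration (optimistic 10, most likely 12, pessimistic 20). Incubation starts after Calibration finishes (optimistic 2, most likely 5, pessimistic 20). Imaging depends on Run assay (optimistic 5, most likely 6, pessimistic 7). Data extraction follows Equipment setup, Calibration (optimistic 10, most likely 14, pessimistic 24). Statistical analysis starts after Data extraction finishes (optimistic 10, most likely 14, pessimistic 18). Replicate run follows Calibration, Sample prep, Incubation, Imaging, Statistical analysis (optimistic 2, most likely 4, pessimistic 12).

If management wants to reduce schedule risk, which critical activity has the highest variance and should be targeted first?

te_Equipment setup = (5 + 4·10 + 21)/6 = 66/6 = 11; σ²_Equipment setup = ((21−5)/6)² = 7.111
te_Calibration = (3 + 4·8 + 25)/6 = 60/6 = 10; σ²_Calibration = ((25−3)/6)² = 13.444
te_Sample prep = (12 + 4·13 + 14)/6 = 78/6 = 13; σ²_Sample prep = ((14−12)/6)² = 0.111
te_Run assay = (10 + 4·12 + 20)/6 = 78/6 = 13; σ²_Run assay = ((20−10)/6)² = 2.778
te_Incubation = (2 + 4·5 + 20)/6 = 42/6 = 7; σ²_Incubation = ((20−2)/6)² = 9.000
te_Imaging = (5 + 4·6 + 7)/6 = 36/6 = 6; σ²_Imaging = ((7−5)/6)² = 0.111
te_Data extraction = (10 + 4·14 + 24)/6 = 90/6 = 15; σ²_Data extraction = ((24−10)/6)² = 5.444
te_Statistical analysis = (10 + 4·14 + 18)/6 = 84/6 = 14; σ²_Statistical analysis = ((18−10)/6)² = 1.778
te_Replicate run = (2 + 4·4 + 12)/6 = 30/6 = 5; σ²_Replicate run = ((12−2)/6)² = 2.778

Forward pass:
ES_Equipment setup = 0; EF_Equipment setup = 11
ES_Calibration = 0; EF_Calibration = 10
ES_Sample prep = max(EF_Equipment setup=11, EF_Calibration=10) = 11; EF_Sample prep = 11+13 = 24
ES_Run assay = max(EF_Equipment setup=11, EF_Calibration=10) = 11; EF_Run assay = 11+13 = 24
ES_Incubation = 10; EF_Incubation = 10+7 = 17
ES_Imaging = 24; EF_Imaging = 24+6 = 30
ES_Data extraction = max(EF_Equipment setup=11, EF_Calibration=10) = 11; EF_Data extraction = 11+15 = 26
ES_Statistical analysis = 26; EF_Statistical analysis = 26+14 = 40
ES_Replicate run = max(EF_Calibration=10, EF_Sample prep=24, EF_Incubation=17, EF_Imaging=30, EF_Statistical analysis=40) = 40; EF_Replicate run = 40+5 = 45
Expected project duration μ = 45 days. Critical path: Equipment setup → Data extraction → Statistical analysis → Replicate run.

Variances on critical path: σ²_Equipment setup=7.111, σ²_Data extraction=5.444, σ²_Statistical analysis=1.778, σ²_Replicate run=2.778.
Largest is σ²_Equipment setup = 7.111.

Equipment setup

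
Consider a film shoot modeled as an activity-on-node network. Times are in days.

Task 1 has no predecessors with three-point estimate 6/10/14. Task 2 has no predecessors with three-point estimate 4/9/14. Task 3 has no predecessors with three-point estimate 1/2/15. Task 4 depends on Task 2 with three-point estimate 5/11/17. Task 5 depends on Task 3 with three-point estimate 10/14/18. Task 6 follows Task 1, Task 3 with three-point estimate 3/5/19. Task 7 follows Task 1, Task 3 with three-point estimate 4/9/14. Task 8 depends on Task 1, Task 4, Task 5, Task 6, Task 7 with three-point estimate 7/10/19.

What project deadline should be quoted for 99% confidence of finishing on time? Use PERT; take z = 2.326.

te_Task 1 = (6 + 4·10 + 14)/6 = 60/6 = 10; σ²_Task 1 = ((14−6)/6)² = 1.778
te_Task 2 = (4 + 4·9 + 14)/6 = 54/6 = 9; σ²_Task 2 = ((14−4)/6)² = 2.778
te_Task 3 = (1 + 4·2 + 15)/6 = 24/6 = 4; σ²_Task 3 = ((15−1)/6)² = 5.444
te_Task 4 = (5 + 4·11 + 17)/6 = 66/6 = 11; σ²_Task 4 = ((17−5)/6)² = 4.000
te_Task 5 = (10 + 4·14 + 18)/6 = 84/6 = 14; σ²_Task 5 = ((18−10)/6)² = 1.778
te_Task 6 = (3 + 4·5 + 19)/6 = 42/6 = 7; σ²_Task 6 = ((19−3)/6)² = 7.111
te_Task 7 = (4 + 4·9 + 14)/6 = 54/6 = 9; σ²_Task 7 = ((14−4)/6)² = 2.778
te_Task 8 = (7 + 4·10 + 19)/6 = 66/6 = 11; σ²_Task 8 = ((19−7)/6)² = 4.000

Forward pass:
ES_Task 1 = 0; EF_Task 1 = 10
ES_Task 2 = 0; EF_Task 2 = 9
ES_Task 3 = 0; EF_Task 3 = 4
ES_Task 4 = 9; EF_Task 4 = 9+11 = 20
ES_Task 5 = 4; EF_Task 5 = 4+14 = 18
ES_Task 6 = max(EF_Task 1=10, EF_Task 3=4) = 10; EF_Task 6 = 10+7 = 17
ES_Task 7 = max(EF_Task 1=10, EF_Task 3=4) = 10; EF_Task 7 = 10+9 = 19
ES_Task 8 = max(EF_Task 1=10, EF_Task 4=20, EF_Task 5=18, EF_Task 6=17, EF_Task 7=19) = 20; EF_Task 8 = 20+11 = 31
Expected project duration μ = 31 days. Critical path: Task 2 → Task 4 → Task 8.

Variance along critical path = 2.778 + 4.000 + 4.000 = 10.778; σ = 3.283 days.
D = μ + z·σ = 31 + 2.326·3.283 = 38.6 days

38.6 days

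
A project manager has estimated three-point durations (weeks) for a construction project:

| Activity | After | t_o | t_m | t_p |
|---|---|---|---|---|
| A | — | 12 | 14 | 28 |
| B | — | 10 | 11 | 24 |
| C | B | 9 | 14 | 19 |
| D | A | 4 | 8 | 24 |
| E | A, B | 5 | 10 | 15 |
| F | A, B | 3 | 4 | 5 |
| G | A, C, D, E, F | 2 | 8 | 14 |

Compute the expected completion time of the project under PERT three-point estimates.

te_A = (12 + 4·14 + 28)/6 = 96/6 = 16
te_B = (10 + 4·11 + 24)/6 = 78/6 = 13
te_C = (9 + 4·14 + 19)/6 = 84/6 = 14
te_D = (4 + 4·8 + 24)/6 = 60/6 = 10
te_E = (5 + 4·10 + 15)/6 = 60/6 = 10
te_F = (3 + 4·4 + 5)/6 = 24/6 = 4
te_G = (2 + 4·8 + 14)/6 = 48/6 = 8

Forward pass:
ES_A = 0; EF_A = 16
ES_B = 0; EF_B = 13
ES_C = 13; EF_C = 13+14 = 27
ES_D = 16; EF_D = 16+10 = 26
ES_E = max(EF_A=16, EF_B=13) = 16; EF_E = 16+10 = 26
ES_F = max(EF_A=16, EF_B=13) = 16; EF_F = 16+4 = 20
ES_G = max(EF_A=16, EF_C=27, EF_D=26, EF_E=26, EF_F=20) = 27; EF_G = 27+8 = 35
Expected project duration μ = 35 weeks. Critical path: B → C → G.

35 weeks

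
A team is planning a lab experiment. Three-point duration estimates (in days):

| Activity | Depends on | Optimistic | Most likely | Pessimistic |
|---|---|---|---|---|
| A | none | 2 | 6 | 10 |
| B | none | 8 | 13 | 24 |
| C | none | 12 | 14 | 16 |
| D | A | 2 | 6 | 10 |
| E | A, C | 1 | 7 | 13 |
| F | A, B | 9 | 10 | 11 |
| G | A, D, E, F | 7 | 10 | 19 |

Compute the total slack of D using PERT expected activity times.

te_A = (2 + 4·6 + 10)/6 = 36/6 = 6
te_B = (8 + 4·13 + 24)/6 = 84/6 = 14
te_C = (12 + 4·14 + 16)/6 = 84/6 = 14
te_D = (2 + 4·6 + 10)/6 = 36/6 = 6
te_E = (1 + 4·7 + 13)/6 = 42/6 = 7
te_F = (9 + 4·10 + 11)/6 = 60/6 = 10
te_G = (7 + 4·10 + 19)/6 = 66/6 = 11

Forward pass:
ES_A = 0; EF_A = 6
ES_B = 0; EF_B = 14
ES_C = 0; EF_C = 14
ES_D = 6; EF_D = 6+6 = 12
ES_E = max(EF_A=6, EF_C=14) = 14; EF_E = 14+7 = 21
ES_F = max(EF_A=6, EF_B=14) = 14; EF_F = 14+10 = 24
ES_G = max(EF_A=6, EF_D=12, EF_E=21, EF_F=24) = 24; EF_G = 24+11 = 35
Expected project duration μ = 35 days. Critical path: B → F → G.

Backward pass:
LF_G = 35; LS_G = 35−11 = 24
LF_F = LS_G = 24; LS_F = 24−10 = 14
LF_E = LS_G = 24; LS_E = 24−7 = 17
LF_D = LS_G = 24; LS_D = 24−6 = 18
LF_C = LS_E = 17; LS_C = 17−14 = 3
LF_B = LS_F = 14; LS_B = 14−14 = 0
LF_A = min(LS_D=18, LS_E=17, LS_F=14, LS_G=24) = 14; LS_A = 14−6 = 8
Slack_D = LS_D − ES_D = 18 − 6 = 12

12 days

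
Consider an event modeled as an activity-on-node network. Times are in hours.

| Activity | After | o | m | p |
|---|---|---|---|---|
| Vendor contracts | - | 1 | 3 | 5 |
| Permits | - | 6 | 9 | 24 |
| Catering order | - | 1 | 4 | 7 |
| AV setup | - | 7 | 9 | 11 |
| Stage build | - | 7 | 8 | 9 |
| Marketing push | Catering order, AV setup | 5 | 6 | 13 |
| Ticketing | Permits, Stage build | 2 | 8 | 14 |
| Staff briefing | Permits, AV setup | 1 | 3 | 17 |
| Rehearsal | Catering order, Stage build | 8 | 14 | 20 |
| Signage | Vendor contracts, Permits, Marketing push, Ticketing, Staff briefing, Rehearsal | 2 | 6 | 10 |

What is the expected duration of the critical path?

28 hours

te_Vendor contracts = (1 + 4·3 + 5)/6 = 18/6 = 3
te_Permits = (6 + 4·9 + 24)/6 = 66/6 = 11
te_Catering order = (1 + 4·4 + 7)/6 = 24/6 = 4
te_AV setup = (7 + 4·9 + 11)/6 = 54/6 = 9
te_Stage build = (7 + 4·8 + 9)/6 = 48/6 = 8
te_Marketing push = (5 + 4·6 + 13)/6 = 42/6 = 7
te_Ticketing = (2 + 4·8 + 14)/6 = 48/6 = 8
te_Staff briefing = (1 + 4·3 + 17)/6 = 30/6 = 5
te_Rehearsal = (8 + 4·14 + 20)/6 = 84/6 = 14
te_Signage = (2 + 4·6 + 10)/6 = 36/6 = 6

Forward pass:
ES_Vendor contracts = 0; EF_Vendor contracts = 3
ES_Permits = 0; EF_Permits = 11
ES_Catering order = 0; EF_Catering order = 4
ES_AV setup = 0; EF_AV setup = 9
ES_Stage build = 0; EF_Stage build = 8
ES_Marketing push = max(EF_Catering order=4, EF_AV setup=9) = 9; EF_Marketing push = 9+7 = 16
ES_Ticketing = max(EF_Permits=11, EF_Stage build=8) = 11; EF_Ticketing = 11+8 = 19
ES_Staff briefing = max(EF_Permits=11, EF_AV setup=9) = 11; EF_Staff briefing = 11+5 = 16
ES_Rehearsal = max(EF_Catering order=4, EF_Stage build=8) = 8; EF_Rehearsal = 8+14 = 22
ES_Signage = max(EF_Vendor contracts=3, EF_Permits=11, EF_Marketing push=16, EF_Ticketing=19, EF_Staff briefing=16, EF_Rehearsal=22) = 22; EF_Signage = 22+6 = 28
Expected project duration μ = 28 hours. Critical path: Stage build → Rehearsal → Signage.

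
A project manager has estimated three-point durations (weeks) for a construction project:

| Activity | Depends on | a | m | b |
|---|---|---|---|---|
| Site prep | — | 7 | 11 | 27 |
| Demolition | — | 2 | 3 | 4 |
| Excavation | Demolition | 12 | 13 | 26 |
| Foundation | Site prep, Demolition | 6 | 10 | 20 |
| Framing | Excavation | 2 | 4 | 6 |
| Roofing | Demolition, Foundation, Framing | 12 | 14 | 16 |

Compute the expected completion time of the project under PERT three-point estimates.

te_Site prep = (7 + 4·11 + 27)/6 = 78/6 = 13
te_Demolition = (2 + 4·3 + 4)/6 = 18/6 = 3
te_Excavation = (12 + 4·13 + 26)/6 = 90/6 = 15
te_Foundation = (6 + 4·10 + 20)/6 = 66/6 = 11
te_Framing = (2 + 4·4 + 6)/6 = 24/6 = 4
te_Roofing = (12 + 4·14 + 16)/6 = 84/6 = 14

Forward pass:
ES_Site prep = 0; EF_Site prep = 13
ES_Demolition = 0; EF_Demolition = 3
ES_Excavation = 3; EF_Excavation = 3+15 = 18
ES_Foundation = max(EF_Site prep=13, EF_Demolition=3) = 13; EF_Foundation = 13+11 = 24
ES_Framing = 18; EF_Framing = 18+4 = 22
ES_Roofing = max(EF_Demolition=3, EF_Foundation=24, EF_Framing=22) = 24; EF_Roofing = 24+14 = 38
Expected project duration μ = 38 weeks. Critical path: Site prep → Foundation → Roofing.

38 weeks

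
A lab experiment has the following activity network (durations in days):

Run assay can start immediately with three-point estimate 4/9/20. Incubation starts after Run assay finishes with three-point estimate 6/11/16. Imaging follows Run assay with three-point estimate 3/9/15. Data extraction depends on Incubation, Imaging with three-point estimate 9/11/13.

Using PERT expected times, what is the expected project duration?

32 days

te_Run assay = (4 + 4·9 + 20)/6 = 60/6 = 10
te_Incubation = (6 + 4·11 + 16)/6 = 66/6 = 11
te_Imaging = (3 + 4·9 + 15)/6 = 54/6 = 9
te_Data extraction = (9 + 4·11 + 13)/6 = 66/6 = 11

Forward pass:
ES_Run assay = 0; EF_Run assay = 10
ES_Incubation = 10; EF_Incubation = 10+11 = 21
ES_Imaging = 10; EF_Imaging = 10+9 = 19
ES_Data extraction = max(EF_Incubation=21, EF_Imaging=19) = 21; EF_Data extraction = 21+11 = 32
Expected project duration μ = 32 days. Critical path: Run assay → Incubation → Data extraction.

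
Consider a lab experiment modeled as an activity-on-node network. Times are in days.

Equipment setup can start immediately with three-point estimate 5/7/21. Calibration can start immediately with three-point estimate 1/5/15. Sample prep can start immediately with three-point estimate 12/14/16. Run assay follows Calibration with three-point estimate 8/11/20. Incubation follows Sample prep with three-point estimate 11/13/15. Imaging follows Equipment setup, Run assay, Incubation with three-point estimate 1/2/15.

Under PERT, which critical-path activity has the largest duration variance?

te_Equipment setup = (5 + 4·7 + 21)/6 = 54/6 = 9; σ²_Equipment setup = ((21−5)/6)² = 7.111
te_Calibration = (1 + 4·5 + 15)/6 = 36/6 = 6; σ²_Calibration = ((15−1)/6)² = 5.444
te_Sample prep = (12 + 4·14 + 16)/6 = 84/6 = 14; σ²_Sample prep = ((16−12)/6)² = 0.444
te_Run assay = (8 + 4·11 + 20)/6 = 72/6 = 12; σ²_Run assay = ((20−8)/6)² = 4.000
te_Incubation = (11 + 4·13 + 15)/6 = 78/6 = 13; σ²_Incubation = ((15−11)/6)² = 0.444
te_Imaging = (1 + 4·2 + 15)/6 = 24/6 = 4; σ²_Imaging = ((15−1)/6)² = 5.444

Forward pass:
ES_Equipment setup = 0; EF_Equipment setup = 9
ES_Calibration = 0; EF_Calibration = 6
ES_Sample prep = 0; EF_Sample prep = 14
ES_Run assay = 6; EF_Run assay = 6+12 = 18
ES_Incubation = 14; EF_Incubation = 14+13 = 27
ES_Imaging = max(EF_Equipment setup=9, EF_Run assay=18, EF_Incubation=27) = 27; EF_Imaging = 27+4 = 31
Expected project duration μ = 31 days. Critical path: Sample prep → Incubation → Imaging.

Variances on critical path: σ²_Sample prep=0.444, σ²_Incubation=0.444, σ²_Imaging=5.444.
Largest is σ²_Imaging = 5.444.

Imaging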